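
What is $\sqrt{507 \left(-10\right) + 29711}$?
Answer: $\sqrt{24641} \approx 156.97$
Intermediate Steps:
$\sqrt{507 \left(-10\right) + 29711} = \sqrt{-5070 + 29711} = \sqrt{24641}$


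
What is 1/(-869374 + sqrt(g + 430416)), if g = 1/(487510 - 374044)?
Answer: -98644390284/85758819321180359 - sqrt(5541405062986362)/85758819321180359 ≈ -1.1511e-6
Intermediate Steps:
g = 1/113466 ≈ 8.8132e-6
1/(-869374 + sqrt(g + 430416)) = 1/(-869374 + sqrt(1/113466 + 430416)) = 1/(-869374 + sqrt(48837581857/113466)) = 1/(-869374 + sqrt(5541405062986362)/113466)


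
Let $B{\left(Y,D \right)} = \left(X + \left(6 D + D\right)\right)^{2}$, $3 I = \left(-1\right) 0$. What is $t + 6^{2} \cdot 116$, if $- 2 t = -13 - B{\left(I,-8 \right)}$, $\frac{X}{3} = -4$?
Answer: $\frac{12989}{2} \approx 6494.5$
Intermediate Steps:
$X = -12$ ($X = 3 \left(-4\right) = -12$)
$I = 0$ ($I = \frac{\left(-1\right) 0}{3} = \frac{1}{3} \cdot 0 = 0$)
$B{\left(Y,D \right)} = \left(-12 + 7 D\right)^{2}$ ($B{\left(Y,D \right)} = \left(-12 + \left(6 D + D\right)\right)^{2} = \left(-12 + 7 D\right)^{2}$)
$t = \frac{4637}{2}$ ($t = - \frac{-13 - \left(-12 + 7 \left(-8\right)\right)^{2}}{2} = - \frac{-13 - \left(-12 - 56\right)^{2}}{2} = - \frac{-13 - \left(-68\right)^{2}}{2} = - \frac{-13 - 4624}{2} = \left(- \frac{1}{2}\right) \left(-4637\right) = \frac{4637}{2} \approx 2318.5$)
$t + 6^{2} \cdot 116 = \frac{4637}{2} + 6^{2} \cdot 116 = \frac{4637}{2} + 36 \cdot 116 = \frac{4637}{2} + 4176 = \frac{12989}{2}$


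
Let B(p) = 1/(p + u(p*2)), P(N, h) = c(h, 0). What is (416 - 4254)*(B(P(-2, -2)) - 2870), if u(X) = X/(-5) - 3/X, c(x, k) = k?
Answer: 11015060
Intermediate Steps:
u(X) = -3/X - X/5 (u(X) = X*(-1/5) - 3/X = -X/5 - 3/X = -3/X - X/5)
P(N, h) = 0
B(p) = 1/(-3/(2*p) + 3*p/5) (B(p) = 1/(p + (-3*1/(2*p) - p*2/5)) = 1/(p + (-3*1/(2*p) - 2*p/5)) = 1/(p + (-3/(2*p) - 2*p/5)) = 1/(-3/(2*p) + 3*p/5))
(416 - 4254)*(B(P(-2, -2)) - 2870) = (416 - 4254)*((10/3)*0/(-5 + 2*0**2) - 2870) = -3838*((10/3)*0/(-5 + 2*0) - 2870) = -3838*((10/3)*0/(-5 + 0) - 2870) = -3838*((10/3)*0/(-5) - 2870) = -3838*((10/3)*0*(-1/5) - 2870) = -3838*(0 - 2870) = -3838*(-2870) = 11015060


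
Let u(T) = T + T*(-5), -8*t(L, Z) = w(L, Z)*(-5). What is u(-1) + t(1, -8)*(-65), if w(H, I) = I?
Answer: 329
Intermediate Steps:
t(L, Z) = 5*Z/8 (t(L, Z) = -Z*(-5)/8 = -(-5)*Z/8 = 5*Z/8)
u(T) = -4*T (u(T) = T - 5*T = -4*T)
u(-1) + t(1, -8)*(-65) = -4*(-1) + ((5/8)*(-8))*(-65) = 4 - 5*(-65) = 4 + 325 = 329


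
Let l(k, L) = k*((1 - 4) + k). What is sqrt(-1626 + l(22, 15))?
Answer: 2*I*sqrt(302) ≈ 34.756*I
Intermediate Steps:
l(k, L) = k*(-3 + k)
sqrt(-1626 + l(22, 15)) = sqrt(-1626 + 22*(-3 + 22)) = sqrt(-1626 + 22*19) = sqrt(-1626 + 418) = sqrt(-1208) = 2*I*sqrt(302)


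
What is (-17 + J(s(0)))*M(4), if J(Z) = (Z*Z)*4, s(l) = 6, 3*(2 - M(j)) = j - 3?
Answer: 635/3 ≈ 211.67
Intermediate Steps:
M(j) = 3 - j/3 (M(j) = 2 - (j - 3)/3 = 2 - (-3 + j)/3 = 2 + (1 - j/3) = 3 - j/3)
J(Z) = 4*Z² (J(Z) = Z²*4 = 4*Z²)
(-17 + J(s(0)))*M(4) = (-17 + 4*6²)*(3 - ⅓*4) = (-17 + 4*36)*(3 - 4/3) = (-17 + 144)*(5/3) = 127*(5/3) = 635/3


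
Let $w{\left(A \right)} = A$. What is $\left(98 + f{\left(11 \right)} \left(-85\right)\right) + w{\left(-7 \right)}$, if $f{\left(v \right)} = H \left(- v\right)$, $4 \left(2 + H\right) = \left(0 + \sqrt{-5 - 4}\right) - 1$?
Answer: $- \frac{8051}{4} + \frac{2805 i}{4} \approx -2012.8 + 701.25 i$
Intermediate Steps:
$H = - \frac{9}{4} + \frac{3 i}{4}$ ($H = -2 + \frac{\left(0 + \sqrt{-5 - 4}\right) - 1}{4} = -2 + \frac{\left(0 + \sqrt{-9}\right) - 1}{4} = -2 + \frac{\left(0 + 3 i\right) - 1}{4} = -2 + \frac{3 i - 1}{4} = -2 + \frac{-1 + 3 i}{4} = -2 - \left(\frac{1}{4} - \frac{3 i}{4}\right) = - \frac{9}{4} + \frac{3 i}{4} \approx -2.25 + 0.75 i$)
$f{\left(v \right)} = - v \left(- \frac{9}{4} + \frac{3 i}{4}\right)$ ($f{\left(v \right)} = \left(- \frac{9}{4} + \frac{3 i}{4}\right) \left(- v\right) = - v \left(- \frac{9}{4} + \frac{3 i}{4}\right)$)
$\left(98 + f{\left(11 \right)} \left(-85\right)\right) + w{\left(-7 \right)} = \left(98 + \frac{3}{4} \cdot 11 \left(3 - i\right) \left(-85\right)\right) - 7 = \left(98 + \left(\frac{99}{4} - \frac{33 i}{4}\right) \left(-85\right)\right) - 7 = \left(98 - \left(\frac{8415}{4} - \frac{2805 i}{4}\right)\right) - 7 = \left(- \frac{8023}{4} + \frac{2805 i}{4}\right) - 7 = - \frac{8051}{4} + \frac{2805 i}{4}$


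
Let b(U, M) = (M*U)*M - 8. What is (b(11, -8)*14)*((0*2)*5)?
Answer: 0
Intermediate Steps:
b(U, M) = -8 + U*M² (b(U, M) = U*M² - 8 = -8 + U*M²)
(b(11, -8)*14)*((0*2)*5) = ((-8 + 11*(-8)²)*14)*((0*2)*5) = ((-8 + 11*64)*14)*(0*5) = ((-8 + 704)*14)*0 = (696*14)*0 = 9744*0 = 0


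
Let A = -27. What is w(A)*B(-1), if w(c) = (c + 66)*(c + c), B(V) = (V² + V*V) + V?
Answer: -2106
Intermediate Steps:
B(V) = V + 2*V² (B(V) = (V² + V²) + V = 2*V² + V = V + 2*V²)
w(c) = 2*c*(66 + c) (w(c) = (66 + c)*(2*c) = 2*c*(66 + c))
w(A)*B(-1) = (2*(-27)*(66 - 27))*(-(1 + 2*(-1))) = (2*(-27)*39)*(-(1 - 2)) = -(-2106)*(-1) = -2106*1 = -2106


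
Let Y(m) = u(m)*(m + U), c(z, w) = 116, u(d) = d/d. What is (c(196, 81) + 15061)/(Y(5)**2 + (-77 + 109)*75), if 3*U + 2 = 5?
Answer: 5059/812 ≈ 6.2303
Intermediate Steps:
U = 1 (U = -2/3 + (1/3)*5 = -2/3 + 5/3 = 1)
u(d) = 1
Y(m) = 1 + m (Y(m) = 1*(m + 1) = 1*(1 + m) = 1 + m)
(c(196, 81) + 15061)/(Y(5)**2 + (-77 + 109)*75) = (116 + 15061)/((1 + 5)**2 + (-77 + 109)*75) = 15177/(6**2 + 32*75) = 15177/(36 + 2400) = 15177/2436 = 15177*(1/2436) = 5059/812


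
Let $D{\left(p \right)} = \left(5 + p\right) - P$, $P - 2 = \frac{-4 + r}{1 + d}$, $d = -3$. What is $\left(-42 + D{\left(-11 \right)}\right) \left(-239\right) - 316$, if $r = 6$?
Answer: $11395$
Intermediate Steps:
$P = 1$ ($P = 2 + \frac{-4 + 6}{1 - 3} = 2 + \frac{2}{-2} = 2 + 2 \left(- \frac{1}{2}\right) = 2 - 1 = 1$)
$D{\left(p \right)} = 4 + p$ ($D{\left(p \right)} = \left(5 + p\right) - 1 = 4 + p$)
$\left(-42 + D{\left(-11 \right)}\right) \left(-239\right) - 316 = \left(-42 + \left(4 - 11\right)\right) \left(-239\right) - 316 = \left(-42 - 7\right) \left(-239\right) - 316 = \left(-49\right) \left(-239\right) - 316 = 11711 - 316 = 11395$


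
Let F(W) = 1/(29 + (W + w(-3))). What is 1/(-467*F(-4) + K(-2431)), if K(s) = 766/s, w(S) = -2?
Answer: -55913/1152895 ≈ -0.048498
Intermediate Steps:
F(W) = 1/(27 + W) (F(W) = 1/(29 + (W - 2)) = 1/(29 + (-2 + W)) = 1/(27 + W))
1/(-467*F(-4) + K(-2431)) = 1/(-467/(27 - 4) + 766/(-2431)) = 1/(-467/23 + 766*(-1/2431)) = 1/(-467*1/23 - 766/2431) = 1/(-467/23 - 766/2431) = 1/(-1152895/55913) = -55913/1152895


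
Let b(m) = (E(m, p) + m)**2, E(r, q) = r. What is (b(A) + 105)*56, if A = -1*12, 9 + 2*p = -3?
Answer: 38136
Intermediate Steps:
p = -6 (p = -9/2 + (1/2)*(-3) = -9/2 - 3/2 = -6)
A = -12
b(m) = 4*m**2 (b(m) = (m + m)**2 = (2*m)**2 = 4*m**2)
(b(A) + 105)*56 = (4*(-12)**2 + 105)*56 = (4*144 + 105)*56 = (576 + 105)*56 = 681*56 = 38136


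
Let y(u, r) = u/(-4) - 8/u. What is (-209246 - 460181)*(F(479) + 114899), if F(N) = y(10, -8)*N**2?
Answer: 4299437081401/10 ≈ 4.2994e+11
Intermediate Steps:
y(u, r) = -8/u - u/4 (y(u, r) = u*(-1/4) - 8/u = -u/4 - 8/u = -8/u - u/4)
F(N) = -33*N**2/10 (F(N) = (-8/10 - 1/4*10)*N**2 = (-8*1/10 - 5/2)*N**2 = (-4/5 - 5/2)*N**2 = -33*N**2/10)
(-209246 - 460181)*(F(479) + 114899) = (-209246 - 460181)*(-33/10*479**2 + 114899) = -669427*(-33/10*229441 + 114899) = -669427*(-7571553/10 + 114899) = -669427*(-6422563/10) = 4299437081401/10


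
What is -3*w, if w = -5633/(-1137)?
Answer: -5633/379 ≈ -14.863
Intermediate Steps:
w = 5633/1137 (w = -5633*(-1/1137) = 5633/1137 ≈ 4.9543)
-3*w = -3*5633/1137 = -5633/379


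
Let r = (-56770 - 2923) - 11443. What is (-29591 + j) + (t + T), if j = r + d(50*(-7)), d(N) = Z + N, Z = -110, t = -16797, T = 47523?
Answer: -70461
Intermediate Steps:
d(N) = -110 + N
r = -71136 (r = -59693 - 11443 = -71136)
j = -71596 (j = -71136 + (-110 + 50*(-7)) = -71136 + (-110 - 350) = -71136 - 460 = -71596)
(-29591 + j) + (t + T) = (-29591 - 71596) + (-16797 + 47523) = -101187 + 30726 = -70461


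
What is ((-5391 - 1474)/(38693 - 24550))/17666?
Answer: -6865/249850238 ≈ -2.7476e-5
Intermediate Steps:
((-5391 - 1474)/(38693 - 24550))/17666 = -6865/14143*(1/17666) = -6865*1/14143*(1/17666) = -6865/14143*1/17666 = -6865/249850238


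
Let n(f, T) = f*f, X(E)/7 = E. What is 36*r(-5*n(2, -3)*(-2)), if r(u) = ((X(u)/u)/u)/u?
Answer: 63/400 ≈ 0.15750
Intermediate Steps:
X(E) = 7*E
n(f, T) = f²
r(u) = 7/u² (r(u) = (((7*u)/u)/u)/u = (7/u)/u = 7/u²)
36*r(-5*n(2, -3)*(-2)) = 36*(7/(-5*2²*(-2))²) = 36*(7/(-5*4*(-2))²) = 36*(7/(-20*(-2))²) = 36*(7/40²) = 36*(7*(1/1600)) = 36*(7/1600) = 63/400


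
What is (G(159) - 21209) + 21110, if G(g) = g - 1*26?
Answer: 34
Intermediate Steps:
G(g) = -26 + g (G(g) = g - 26 = -26 + g)
(G(159) - 21209) + 21110 = ((-26 + 159) - 21209) + 21110 = (133 - 21209) + 21110 = -21076 + 21110 = 34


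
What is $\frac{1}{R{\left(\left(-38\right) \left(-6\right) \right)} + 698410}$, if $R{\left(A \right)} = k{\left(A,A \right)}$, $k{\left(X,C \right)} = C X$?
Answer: $\frac{1}{750394} \approx 1.3326 \cdot 10^{-6}$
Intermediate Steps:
$R{\left(A \right)} = A^{2}$ ($R{\left(A \right)} = A A = A^{2}$)
$\frac{1}{R{\left(\left(-38\right) \left(-6\right) \right)} + 698410} = \frac{1}{\left(\left(-38\right) \left(-6\right)\right)^{2} + 698410} = \frac{1}{228^{2} + 698410} = \frac{1}{51984 + 698410} = \frac{1}{750394}$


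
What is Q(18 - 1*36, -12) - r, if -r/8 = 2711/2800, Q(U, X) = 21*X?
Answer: -85489/350 ≈ -244.25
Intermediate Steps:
r = -2711/350 (r = -21688/2800 = -8*2711/2800 = -2711/350 ≈ -7.7457)
Q(18 - 1*36, -12) - r = 21*(-12) - 1*(-2711/350) = -252 + 2711/350 = -85489/350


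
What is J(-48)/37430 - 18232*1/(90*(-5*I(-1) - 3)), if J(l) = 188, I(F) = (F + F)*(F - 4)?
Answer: 644642/168435 ≈ 3.8272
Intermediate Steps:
I(F) = 2*F*(-4 + F) (I(F) = (2*F)*(-4 + F) = 2*F*(-4 + F))
J(-48)/37430 - 18232*1/(90*(-5*I(-1) - 3)) = 188/37430 - 18232*1/(90*(-10*(-1)*(-4 - 1) - 3)) = 188*(1/37430) - 18232*1/(90*(-10*(-1)*(-5) - 3)) = 94/18715 - 18232*1/(90*(-5*10 - 3)) = 94/18715 - 18232*1/(90*(-50 - 3)) = 94/18715 - 18232/(-5*(-53)*(-18)) = 94/18715 - 18232/(265*(-18)) = 94/18715 - 18232/(-4770) = 94/18715 - 18232*(-1/4770) = 94/18715 + 172/45 = 644642/168435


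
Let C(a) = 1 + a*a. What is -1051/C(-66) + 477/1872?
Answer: 12313/906256 ≈ 0.013587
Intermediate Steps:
C(a) = 1 + a²
-1051/C(-66) + 477/1872 = -1051/(1 + (-66)²) + 477/1872 = -1051/(1 + 4356) + 477*(1/1872) = -1051/4357 + 53/208 = 12313/906256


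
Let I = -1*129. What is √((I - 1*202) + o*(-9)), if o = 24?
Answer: I*√547 ≈ 23.388*I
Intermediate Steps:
I = -129
√((I - 1*202) + o*(-9)) = √((-129 - 1*202) + 24*(-9)) = √((-129 - 202) - 216) = √(-331 - 216) = √(-547) = I*√547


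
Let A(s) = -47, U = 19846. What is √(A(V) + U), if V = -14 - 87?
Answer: √19799 ≈ 140.71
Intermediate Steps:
V = -101
√(A(V) + U) = √(-47 + 19846) = √19799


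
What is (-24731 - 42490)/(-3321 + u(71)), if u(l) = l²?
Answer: -67221/1720 ≈ -39.082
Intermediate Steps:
(-24731 - 42490)/(-3321 + u(71)) = (-24731 - 42490)/(-3321 + 71²) = -67221/(-3321 + 5041) = -67221/1720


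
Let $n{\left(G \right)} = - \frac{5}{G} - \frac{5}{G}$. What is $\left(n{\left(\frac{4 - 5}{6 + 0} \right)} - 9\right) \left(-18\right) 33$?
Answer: $-30294$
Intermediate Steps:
$n{\left(G \right)} = - \frac{10}{G}$
$\left(n{\left(\frac{4 - 5}{6 + 0} \right)} - 9\right) \left(-18\right) 33 = \left(- \frac{10}{\left(4 - 5\right) \frac{1}{6 + 0}} - 9\right) \left(-18\right) 33 = \left(- \frac{10}{\left(-1\right) \frac{1}{6}} - 9\right) \left(-18\right) 33 = \left(- \frac{10}{- \frac{1}{6}} - 9\right) \left(-18\right) 33 = \left(\left(-10\right) \left(-6\right) - 9\right) \left(-18\right) 33 = \left(60 - 9\right) \left(-18\right) 33 = 51 \left(-18\right) 33 = \left(-918\right) 33 = -30294$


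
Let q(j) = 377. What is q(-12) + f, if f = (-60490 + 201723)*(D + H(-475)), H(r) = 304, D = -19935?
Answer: -2772544646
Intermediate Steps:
f = -2772545023 (f = (-60490 + 201723)*(-19935 + 304) = 141233*(-19631) = -2772545023)
q(-12) + f = 377 - 2772545023 = -2772544646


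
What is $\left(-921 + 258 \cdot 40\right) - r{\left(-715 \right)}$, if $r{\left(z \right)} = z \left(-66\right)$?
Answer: $-37791$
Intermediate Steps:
$r{\left(z \right)} = - 66 z$
$\left(-921 + 258 \cdot 40\right) - r{\left(-715 \right)} = \left(-921 + 258 \cdot 40\right) - \left(-66\right) \left(-715\right) = \left(-921 + 10320\right) - 47190 = 9399 - 47190 = -37791$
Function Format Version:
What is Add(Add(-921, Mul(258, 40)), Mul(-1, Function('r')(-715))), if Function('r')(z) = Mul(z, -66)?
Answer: -37791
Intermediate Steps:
Function('r')(z) = Mul(-66, z)
Add(Add(-921, Mul(258, 40)), Mul(-1, Function('r')(-715))) = Add(Add(-921, Mul(258, 40)), Mul(-1, Mul(-66, -715))) = Add(Add(-921, 10320), Mul(-1, 47190)) = Add(9399, -47190) = -37791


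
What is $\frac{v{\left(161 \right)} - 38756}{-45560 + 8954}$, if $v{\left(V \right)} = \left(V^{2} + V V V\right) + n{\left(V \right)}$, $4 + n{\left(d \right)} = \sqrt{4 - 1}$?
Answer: $- \frac{693407}{6101} - \frac{\sqrt{3}}{36606} \approx -113.65$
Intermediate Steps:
$n{\left(d \right)} = -4 + \sqrt{3}$ ($n{\left(d \right)} = -4 + \sqrt{4 - 1} = -4 + \sqrt{3}$)
$v{\left(V \right)} = -4 + \sqrt{3} + V^{2} + V^{3}$ ($v{\left(V \right)} = \left(V^{2} + V V V\right) - \left(4 - \sqrt{3}\right) = \left(V^{2} + V^{2} V\right) - \left(4 - \sqrt{3}\right) = \left(V^{2} + V^{3}\right) - \left(4 - \sqrt{3}\right) = -4 + \sqrt{3} + V^{2} + V^{3}$)
$\frac{v{\left(161 \right)} - 38756}{-45560 + 8954} = \frac{\left(-4 + \sqrt{3} + 161^{2} + 161^{3}\right) - 38756}{-45560 + 8954} = \frac{\left(-4 + \sqrt{3} + 25921 + 4173281\right) - 38756}{-36606} = \left(\left(4199198 + \sqrt{3}\right) - 38756\right) \left(- \frac{1}{36606}\right) = \left(4160442 + \sqrt{3}\right) \left(- \frac{1}{36606}\right) = - \frac{693407}{6101} - \frac{\sqrt{3}}{36606}$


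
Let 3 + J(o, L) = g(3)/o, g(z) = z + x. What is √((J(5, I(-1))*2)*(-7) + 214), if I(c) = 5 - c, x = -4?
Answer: √6470/5 ≈ 16.087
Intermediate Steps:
g(z) = -4 + z (g(z) = z - 4 = -4 + z)
J(o, L) = -3 - 1/o (J(o, L) = -3 + (-4 + 3)/o = -3 - 1/o)
√((J(5, I(-1))*2)*(-7) + 214) = √(((-3 - 1/5)*2)*(-7) + 214) = √(((-3 - 1*⅕)*2)*(-7) + 214) = √(((-3 - ⅕)*2)*(-7) + 214) = √(-16/5*2*(-7) + 214) = √(-32/5*(-7) + 214) = √(224/5 + 214) = √(1294/5) = √6470/5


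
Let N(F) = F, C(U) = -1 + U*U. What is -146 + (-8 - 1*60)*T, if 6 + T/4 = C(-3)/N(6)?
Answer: 3370/3 ≈ 1123.3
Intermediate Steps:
C(U) = -1 + U²
T = -56/3 (T = -24 + 4*((-1 + (-3)²)/6) = -24 + 4*((-1 + 9)*(⅙)) = -24 + 4*(8*(⅙)) = -24 + 4*(4/3) = -24 + 16/3 = -56/3 ≈ -18.667)
-146 + (-8 - 1*60)*T = -146 + (-8 - 1*60)*(-56/3) = -146 + (-8 - 60)*(-56/3) = -146 - 68*(-56/3) = -146 + 3808/3 = 3370/3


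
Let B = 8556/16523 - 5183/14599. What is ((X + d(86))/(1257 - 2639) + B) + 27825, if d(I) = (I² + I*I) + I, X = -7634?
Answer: 11506438138722/413604269 ≈ 27820.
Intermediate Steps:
d(I) = I + 2*I² (d(I) = (I² + I²) + I = 2*I² + I = I + 2*I²)
B = 97445/598559 (B = 8556*(1/16523) - 5183*1/14599 = 276/533 - 5183/14599 = 97445/598559 ≈ 0.16280)
((X + d(86))/(1257 - 2639) + B) + 27825 = ((-7634 + 86*(1 + 2*86))/(1257 - 2639) + 97445/598559) + 27825 = ((-7634 + 86*(1 + 172))/(-1382) + 97445/598559) + 27825 = ((-7634 + 86*173)*(-1/1382) + 97445/598559) + 27825 = ((-7634 + 14878)*(-1/1382) + 97445/598559) + 27825 = (7244*(-1/1382) + 97445/598559) + 27825 = (-3622/691 + 97445/598559) + 27825 = -2100646203/413604269 + 27825 = 11506438138722/413604269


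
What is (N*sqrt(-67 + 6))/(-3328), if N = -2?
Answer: I*sqrt(61)/1664 ≈ 0.0046937*I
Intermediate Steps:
(N*sqrt(-67 + 6))/(-3328) = -2*sqrt(-67 + 6)/(-3328) = -2*I*sqrt(61)*(-1/3328) = I*sqrt(61)/1664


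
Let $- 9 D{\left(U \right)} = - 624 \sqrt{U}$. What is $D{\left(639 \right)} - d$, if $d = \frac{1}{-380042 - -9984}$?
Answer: $\frac{1}{370058} + 208 \sqrt{71} \approx 1752.6$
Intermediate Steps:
$D{\left(U \right)} = \frac{208 \sqrt{U}}{3}$ ($D{\left(U \right)} = - \frac{\left(-624\right) \sqrt{U}}{9} = \frac{208 \sqrt{U}}{3}$)
$d = - \frac{1}{370058}$ ($d = \frac{1}{-380042 + \left(10260 - 276\right)} = \frac{1}{-380042 + 9984} = \frac{1}{-370058} = - \frac{1}{370058} \approx -2.7023 \cdot 10^{-6}$)
$D{\left(639 \right)} - d = \frac{208 \sqrt{639}}{3} - - \frac{1}{370058} = \frac{208 \cdot 3 \sqrt{71}}{3} + \frac{1}{370058} = 208 \sqrt{71} + \frac{1}{370058} = \frac{1}{370058} + 208 \sqrt{71}$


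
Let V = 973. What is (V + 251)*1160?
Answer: 1419840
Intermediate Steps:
(V + 251)*1160 = (973 + 251)*1160 = 1224*1160 = 1419840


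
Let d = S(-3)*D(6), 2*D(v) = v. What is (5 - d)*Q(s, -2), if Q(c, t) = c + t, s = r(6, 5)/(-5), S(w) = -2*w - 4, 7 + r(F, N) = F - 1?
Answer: 8/5 ≈ 1.6000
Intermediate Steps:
r(F, N) = -8 + F (r(F, N) = -7 + (F - 1) = -7 + (-1 + F) = -8 + F)
S(w) = -4 - 2*w
s = ⅖ (s = (-8 + 6)/(-5) = -2*(-⅕) = ⅖ ≈ 0.40000)
D(v) = v/2
d = 6 (d = (-4 - 2*(-3))*((½)*6) = (-4 + 6)*3 = 2*3 = 6)
(5 - d)*Q(s, -2) = (5 - 1*6)*(⅖ - 2) = (5 - 6)*(-8/5) = -1*(-8/5) = 8/5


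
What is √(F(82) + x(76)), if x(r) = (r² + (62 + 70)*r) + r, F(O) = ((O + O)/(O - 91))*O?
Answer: 2*√32377/3 ≈ 119.96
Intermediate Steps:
F(O) = 2*O²/(-91 + O) (F(O) = ((2*O)/(-91 + O))*O = (2*O/(-91 + O))*O = 2*O²/(-91 + O))
x(r) = r² + 133*r (x(r) = (r² + 132*r) + r = r² + 133*r)
√(F(82) + x(76)) = √(2*82²/(-91 + 82) + 76*(133 + 76)) = √(2*6724/(-9) + 76*209) = √(2*6724*(-⅑) + 15884) = √(-13448/9 + 15884) = √(129508/9) = 2*√32377/3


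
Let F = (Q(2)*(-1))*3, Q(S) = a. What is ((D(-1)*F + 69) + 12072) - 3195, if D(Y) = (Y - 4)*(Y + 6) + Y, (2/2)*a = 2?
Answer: 9102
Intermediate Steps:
a = 2
Q(S) = 2
F = -6 (F = (2*(-1))*3 = -2*3 = -6)
D(Y) = Y + (-4 + Y)*(6 + Y) (D(Y) = (-4 + Y)*(6 + Y) + Y = Y + (-4 + Y)*(6 + Y))
((D(-1)*F + 69) + 12072) - 3195 = (((-24 + (-1)**2 + 3*(-1))*(-6) + 69) + 12072) - 3195 = (((-24 + 1 - 3)*(-6) + 69) + 12072) - 3195 = ((-26*(-6) + 69) + 12072) - 3195 = ((156 + 69) + 12072) - 3195 = (225 + 12072) - 3195 = 12297 - 3195 = 9102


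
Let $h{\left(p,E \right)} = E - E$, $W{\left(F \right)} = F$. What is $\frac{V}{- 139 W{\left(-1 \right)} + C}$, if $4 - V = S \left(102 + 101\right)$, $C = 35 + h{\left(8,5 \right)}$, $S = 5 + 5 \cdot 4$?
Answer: $- \frac{5071}{174} \approx -29.144$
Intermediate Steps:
$h{\left(p,E \right)} = 0$
$S = 25$ ($S = 5 + 20 = 25$)
$C = 35$ ($C = 35 + 0 = 35$)
$V = -5071$ ($V = 4 - 25 \left(102 + 101\right) = 4 - 25 \cdot 203 = 4 - 5075 = -5071$)
$\frac{V}{- 139 W{\left(-1 \right)} + C} = - \frac{5071}{\left(-139\right) \left(-1\right) + 35} = - \frac{5071}{139 + 35} = - \frac{5071}{174}$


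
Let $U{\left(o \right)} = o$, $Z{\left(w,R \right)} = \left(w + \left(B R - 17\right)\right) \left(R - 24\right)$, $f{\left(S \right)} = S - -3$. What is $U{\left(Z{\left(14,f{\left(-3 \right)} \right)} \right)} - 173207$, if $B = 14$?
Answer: $-173135$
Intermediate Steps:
$f{\left(S \right)} = 3 + S$ ($f{\left(S \right)} = S + 3 = 3 + S$)
$Z{\left(w,R \right)} = \left(-24 + R\right) \left(-17 + w + 14 R\right)$ ($Z{\left(w,R \right)} = \left(w + \left(14 R - 17\right)\right) \left(R - 24\right) = \left(w + \left(-17 + 14 R\right)\right) \left(-24 + R\right) = \left(-17 + w + 14 R\right) \left(-24 + R\right) = \left(-24 + R\right) \left(-17 + w + 14 R\right)$)
$U{\left(Z{\left(14,f{\left(-3 \right)} \right)} \right)} - 173207 = \left(408 - 353 \left(3 - 3\right) - 336 + 14 \left(3 - 3\right)^{2} + \left(3 - 3\right) 14\right) - 173207 = \left(408 - 0 - 336 + 14 \cdot 0^{2} + 0 \cdot 14\right) - 173207 = \left(408 + 0 - 336 + 14 \cdot 0 + 0\right) - 173207 = \left(408 + 0 - 336 + 0 + 0\right) - 173207 = 72 - 173207 = -173135$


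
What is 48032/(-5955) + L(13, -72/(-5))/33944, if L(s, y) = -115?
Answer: -1631083033/202136520 ≈ -8.0692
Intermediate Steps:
48032/(-5955) + L(13, -72/(-5))/33944 = 48032/(-5955) - 115/33944 = 48032*(-1/5955) - 115*1/33944 = -48032/5955 - 115/33944 = -1631083033/202136520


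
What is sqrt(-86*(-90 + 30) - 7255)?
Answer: I*sqrt(2095) ≈ 45.771*I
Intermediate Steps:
sqrt(-86*(-90 + 30) - 7255) = sqrt(-86*(-60) - 7255) = sqrt(5160 - 7255) = sqrt(-2095) = I*sqrt(2095)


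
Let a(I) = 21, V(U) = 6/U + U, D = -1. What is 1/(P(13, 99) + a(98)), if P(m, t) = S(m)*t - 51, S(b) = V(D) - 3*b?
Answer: -1/4584 ≈ -0.00021815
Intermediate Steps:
V(U) = U + 6/U
S(b) = -7 - 3*b (S(b) = (-1 + 6/(-1)) - 3*b = (-1 + 6*(-1)) - 3*b = (-1 - 6) - 3*b = -7 - 3*b)
P(m, t) = -51 + t*(-7 - 3*m) (P(m, t) = (-7 - 3*m)*t - 51 = t*(-7 - 3*m) - 51 = -51 + t*(-7 - 3*m))
1/(P(13, 99) + a(98)) = 1/((-51 - 1*99*(7 + 3*13)) + 21) = 1/((-51 - 1*99*(7 + 39)) + 21) = 1/((-51 - 1*99*46) + 21) = 1/((-51 - 4554) + 21) = 1/(-4605 + 21) = 1/(-4584) = -1/4584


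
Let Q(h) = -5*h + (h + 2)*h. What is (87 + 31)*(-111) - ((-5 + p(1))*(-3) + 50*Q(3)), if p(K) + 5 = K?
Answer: -13125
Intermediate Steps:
p(K) = -5 + K
Q(h) = -5*h + h*(2 + h) (Q(h) = -5*h + (2 + h)*h = -5*h + h*(2 + h))
(87 + 31)*(-111) - ((-5 + p(1))*(-3) + 50*Q(3)) = (87 + 31)*(-111) - ((-5 + (-5 + 1))*(-3) + 50*(3*(-3 + 3))) = 118*(-111) - ((-5 - 4)*(-3) + 50*(3*0)) = -13098 - (-9*(-3) + 50*0) = -13098 - (27 + 0) = -13098 - 1*27 = -13098 - 27 = -13125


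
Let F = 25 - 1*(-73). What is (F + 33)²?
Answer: 17161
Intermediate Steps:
F = 98 (F = 25 + 73 = 98)
(F + 33)² = (98 + 33)² = 131² = 17161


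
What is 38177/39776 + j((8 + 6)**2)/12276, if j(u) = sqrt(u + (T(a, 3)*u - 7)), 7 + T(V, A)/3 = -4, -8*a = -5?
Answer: 38177/39776 + I*sqrt(6279)/12276 ≈ 0.9598 + 0.0064549*I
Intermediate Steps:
a = 5/8 (a = -1/8*(-5) = 5/8 ≈ 0.62500)
T(V, A) = -33 (T(V, A) = -21 + 3*(-4) = -21 - 12 = -33)
j(u) = sqrt(-7 - 32*u) (j(u) = sqrt(u + (-33*u - 7)) = sqrt(u + (-7 - 33*u)) = sqrt(-7 - 32*u))
38177/39776 + j((8 + 6)**2)/12276 = 38177/39776 + sqrt(-7 - 32*(8 + 6)**2)/12276 = 38177*(1/39776) + sqrt(-7 - 32*14**2)*(1/12276) = 38177/39776 + sqrt(-7 - 32*196)*(1/12276) = 38177/39776 + sqrt(-7 - 6272)*(1/12276) = 38177/39776 + sqrt(-6279)*(1/12276) = 38177/39776 + (I*sqrt(6279))*(1/12276) = 38177/39776 + I*sqrt(6279)/12276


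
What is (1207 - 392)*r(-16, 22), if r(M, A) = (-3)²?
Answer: 7335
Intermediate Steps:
r(M, A) = 9
(1207 - 392)*r(-16, 22) = (1207 - 392)*9 = 815*9 = 7335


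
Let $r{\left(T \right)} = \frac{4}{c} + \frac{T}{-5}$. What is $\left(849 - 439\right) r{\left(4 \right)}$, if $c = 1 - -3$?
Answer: $82$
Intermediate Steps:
$c = 4$ ($c = 1 + 3 = 4$)
$r{\left(T \right)} = 1 - \frac{T}{5}$ ($r{\left(T \right)} = \frac{4}{4} + \frac{T}{-5} = 4 \cdot \frac{1}{4} + T \left(- \frac{1}{5}\right) = 1 - \frac{T}{5}$)
$\left(849 - 439\right) r{\left(4 \right)} = \left(849 - 439\right) \left(1 - \frac{4}{5}\right) = 410 \cdot \frac{1}{5} = 82$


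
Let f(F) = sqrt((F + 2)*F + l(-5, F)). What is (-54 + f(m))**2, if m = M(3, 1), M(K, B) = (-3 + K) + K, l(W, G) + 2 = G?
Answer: 2500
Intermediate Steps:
l(W, G) = -2 + G
M(K, B) = -3 + 2*K
m = 3 (m = -3 + 2*3 = -3 + 6 = 3)
f(F) = sqrt(-2 + F + F*(2 + F)) (f(F) = sqrt((F + 2)*F + (-2 + F)) = sqrt((2 + F)*F + (-2 + F)) = sqrt(F*(2 + F) + (-2 + F)) = sqrt(-2 + F + F*(2 + F)))
(-54 + f(m))**2 = (-54 + sqrt(-2 + 3**2 + 3*3))**2 = (-54 + sqrt(-2 + 9 + 9))**2 = (-54 + sqrt(16))**2 = (-54 + 4)**2 = (-50)**2 = 2500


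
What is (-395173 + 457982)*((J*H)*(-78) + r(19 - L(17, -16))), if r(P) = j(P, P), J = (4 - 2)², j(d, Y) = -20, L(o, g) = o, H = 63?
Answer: -1235829884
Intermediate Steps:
J = 4 (J = 2² = 4)
r(P) = -20
(-395173 + 457982)*((J*H)*(-78) + r(19 - L(17, -16))) = (-395173 + 457982)*((4*63)*(-78) - 20) = 62809*(252*(-78) - 20) = 62809*(-19656 - 20) = 62809*(-19676) = -1235829884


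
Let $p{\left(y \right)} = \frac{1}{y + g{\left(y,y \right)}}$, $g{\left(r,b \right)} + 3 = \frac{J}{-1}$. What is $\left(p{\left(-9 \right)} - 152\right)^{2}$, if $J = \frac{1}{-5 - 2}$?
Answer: $\frac{159340129}{6889} \approx 23130.0$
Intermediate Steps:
$J = - \frac{1}{7}$ ($J = \frac{1}{-7} = - \frac{1}{7} \approx -0.14286$)
$g{\left(r,b \right)} = - \frac{20}{7}$ ($g{\left(r,b \right)} = -3 - \frac{1}{7 \left(-1\right)} = -3 - - \frac{1}{7} = -3 + \frac{1}{7} = - \frac{20}{7}$)
$p{\left(y \right)} = \frac{1}{- \frac{20}{7} + y}$ ($p{\left(y \right)} = \frac{1}{y - \frac{20}{7}} = \frac{1}{- \frac{20}{7} + y}$)
$\left(p{\left(-9 \right)} - 152\right)^{2} = \left(\frac{7}{-20 + 7 \left(-9\right)} - 152\right)^{2} = \left(\frac{7}{-20 - 63} - 152\right)^{2} = \left(\frac{7}{-83} - 152\right)^{2} = \left(7 \left(- \frac{1}{83}\right) - 152\right)^{2} = \left(- \frac{7}{83} - 152\right)^{2} = \left(- \frac{12623}{83}\right)^{2} = \frac{159340129}{6889}$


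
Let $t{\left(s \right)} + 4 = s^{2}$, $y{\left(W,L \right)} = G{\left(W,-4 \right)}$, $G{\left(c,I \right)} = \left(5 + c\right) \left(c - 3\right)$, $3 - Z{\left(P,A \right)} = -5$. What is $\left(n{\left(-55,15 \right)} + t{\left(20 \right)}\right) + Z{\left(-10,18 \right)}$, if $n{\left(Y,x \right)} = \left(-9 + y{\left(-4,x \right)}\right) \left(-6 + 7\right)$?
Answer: $388$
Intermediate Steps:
$Z{\left(P,A \right)} = 8$ ($Z{\left(P,A \right)} = 3 - -5 = 3 + 5 = 8$)
$G{\left(c,I \right)} = \left(-3 + c\right) \left(5 + c\right)$ ($G{\left(c,I \right)} = \left(5 + c\right) \left(-3 + c\right) = \left(-3 + c\right) \left(5 + c\right)$)
$y{\left(W,L \right)} = -15 + W^{2} + 2 W$
$t{\left(s \right)} = -4 + s^{2}$
$n{\left(Y,x \right)} = -16$ ($n{\left(Y,x \right)} = \left(-9 + \left(-15 + \left(-4\right)^{2} + 2 \left(-4\right)\right)\right) \left(-6 + 7\right) = \left(-9 - 7\right) 1 = \left(-16\right) 1 = -16$)
$\left(n{\left(-55,15 \right)} + t{\left(20 \right)}\right) + Z{\left(-10,18 \right)} = \left(-16 - \left(4 - 20^{2}\right)\right) + 8 = \left(-16 + \left(-4 + 400\right)\right) + 8 = \left(-16 + 396\right) + 8 = 380 + 8 = 388$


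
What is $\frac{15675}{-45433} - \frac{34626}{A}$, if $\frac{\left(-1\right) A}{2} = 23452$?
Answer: $\frac{418971429}{1065494716} \approx 0.39322$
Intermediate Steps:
$A = -46904$ ($A = \left(-2\right) 23452 = -46904$)
$\frac{15675}{-45433} - \frac{34626}{A} = \frac{15675}{-45433} - \frac{34626}{-46904} = 15675 \left(- \frac{1}{45433}\right) - - \frac{17313}{23452} = - \frac{15675}{45433} + \frac{17313}{23452} = \frac{418971429}{1065494716}$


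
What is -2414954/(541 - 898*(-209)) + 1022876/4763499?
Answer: -1256789130522/99622230253 ≈ -12.616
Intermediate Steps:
-2414954/(541 - 898*(-209)) + 1022876/4763499 = -2414954/(541 + 187682) + 1022876*(1/4763499) = -2414954/188223 + 1022876/4763499 = -1256789130522/99622230253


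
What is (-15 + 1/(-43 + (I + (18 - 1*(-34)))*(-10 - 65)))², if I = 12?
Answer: 5277441316/23454649 ≈ 225.01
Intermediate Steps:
(-15 + 1/(-43 + (I + (18 - 1*(-34)))*(-10 - 65)))² = (-15 + 1/(-43 + (12 + (18 - 1*(-34)))*(-10 - 65)))² = (-15 + 1/(-43 + (12 + (18 + 34))*(-75)))² = (-15 + 1/(-43 + (12 + 52)*(-75)))² = (-15 + 1/(-43 + 64*(-75)))² = (-15 + 1/(-43 - 4800))² = (-15 + 1/(-4843))² = (-15 - 1/4843)² = (-72646/4843)² = 5277441316/23454649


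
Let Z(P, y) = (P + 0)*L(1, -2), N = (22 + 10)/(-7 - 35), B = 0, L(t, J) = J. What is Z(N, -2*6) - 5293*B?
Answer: 32/21 ≈ 1.5238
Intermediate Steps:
N = -16/21 (N = 32/(-42) = 32*(-1/42) = -16/21 ≈ -0.76190)
Z(P, y) = -2*P (Z(P, y) = (P + 0)*(-2) = P*(-2) = -2*P)
Z(N, -2*6) - 5293*B = -2*(-16/21) - 5293*0 = 32/21 - 1*0 = 32/21 + 0 = 32/21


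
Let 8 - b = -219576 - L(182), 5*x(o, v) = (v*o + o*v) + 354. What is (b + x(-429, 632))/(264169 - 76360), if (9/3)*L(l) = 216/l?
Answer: 50597818/85453095 ≈ 0.59211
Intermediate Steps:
L(l) = 72/l (L(l) = (216/l)/3 = 72/l)
x(o, v) = 354/5 + 2*o*v/5 (x(o, v) = ((v*o + o*v) + 354)/5 = ((o*v + o*v) + 354)/5 = (2*o*v + 354)/5 = (354 + 2*o*v)/5 = 354/5 + 2*o*v/5)
b = 19982180/91 (b = 8 - (-219576 - 72/182) = 8 - (-219576 - 1*36/91) = 8 - (-219576 - 36/91) = 8 - 1*(-19981452/91) = 8 + 19981452/91 = 19982180/91 ≈ 2.1958e+5)
(b + x(-429, 632))/(264169 - 76360) = (19982180/91 + (354/5 + (2/5)*(-429)*632))/(264169 - 76360) = (19982180/91 + (354/5 - 542256/5))/187809 = (19982180/91 - 541902/5)*(1/187809) = (50597818/455)*(1/187809) = 50597818/85453095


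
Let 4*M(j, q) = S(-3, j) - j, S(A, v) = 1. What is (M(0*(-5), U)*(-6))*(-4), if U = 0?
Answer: 6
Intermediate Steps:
M(j, q) = ¼ - j/4 (M(j, q) = (1 - j)/4 = ¼ - j/4)
(M(0*(-5), U)*(-6))*(-4) = ((¼ - 0*(-5))*(-6))*(-4) = ((¼ - ¼*0)*(-6))*(-4) = ((¼ + 0)*(-6))*(-4) = ((¼)*(-6))*(-4) = -3/2*(-4) = 6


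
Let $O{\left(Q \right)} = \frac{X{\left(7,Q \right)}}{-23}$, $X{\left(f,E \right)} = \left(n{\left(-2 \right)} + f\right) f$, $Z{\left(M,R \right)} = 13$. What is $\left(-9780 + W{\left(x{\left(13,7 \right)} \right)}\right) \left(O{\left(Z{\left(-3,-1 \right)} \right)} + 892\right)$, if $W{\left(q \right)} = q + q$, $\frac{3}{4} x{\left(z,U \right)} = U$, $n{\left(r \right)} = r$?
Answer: $- \frac{199921868}{23} \approx -8.6923 \cdot 10^{6}$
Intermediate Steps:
$x{\left(z,U \right)} = \frac{4 U}{3}$
$X{\left(f,E \right)} = f \left(-2 + f\right)$ ($X{\left(f,E \right)} = \left(-2 + f\right) f = f \left(-2 + f\right)$)
$W{\left(q \right)} = 2 q$
$O{\left(Q \right)} = - \frac{35}{23}$ ($O{\left(Q \right)} = \frac{7 \left(-2 + 7\right)}{-23} = 7 \cdot 5 \left(- \frac{1}{23}\right) = 35 \left(- \frac{1}{23}\right) = - \frac{35}{23}$)
$\left(-9780 + W{\left(x{\left(13,7 \right)} \right)}\right) \left(O{\left(Z{\left(-3,-1 \right)} \right)} + 892\right) = \left(-9780 + 2 \cdot \frac{4}{3} \cdot 7\right) \left(- \frac{35}{23} + 892\right) = \left(-9780 + 2 \cdot \frac{28}{3}\right) \frac{20481}{23} = \left(-9780 + \frac{56}{3}\right) \frac{20481}{23} = \left(- \frac{29284}{3}\right) \frac{20481}{23} = - \frac{199921868}{23}$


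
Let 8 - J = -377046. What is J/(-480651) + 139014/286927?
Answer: -41369754944/137911749477 ≈ -0.29997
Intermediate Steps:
J = 377054 (J = 8 - 1*(-377046) = 8 + 377046 = 377054)
J/(-480651) + 139014/286927 = 377054/(-480651) + 139014/286927 = 377054*(-1/480651) + 139014*(1/286927) = -377054/480651 + 139014/286927 = -41369754944/137911749477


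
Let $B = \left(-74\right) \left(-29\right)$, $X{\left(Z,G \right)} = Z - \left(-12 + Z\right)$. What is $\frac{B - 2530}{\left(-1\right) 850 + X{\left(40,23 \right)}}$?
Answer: $\frac{192}{419} \approx 0.45823$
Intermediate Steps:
$X{\left(Z,G \right)} = 12$
$B = 2146$
$\frac{B - 2530}{\left(-1\right) 850 + X{\left(40,23 \right)}} = \frac{2146 - 2530}{\left(-1\right) 850 + 12} = - \frac{384}{-850 + 12} = - \frac{384}{-838} = \left(-384\right) \left(- \frac{1}{838}\right) = \frac{192}{419}$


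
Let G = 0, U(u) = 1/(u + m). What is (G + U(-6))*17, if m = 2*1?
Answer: -17/4 ≈ -4.2500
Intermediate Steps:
m = 2
U(u) = 1/(2 + u) (U(u) = 1/(u + 2) = 1/(2 + u))
(G + U(-6))*17 = (0 + 1/(2 - 6))*17 = (0 + 1/(-4))*17 = (0 - 1/4)*17 = -1/4*17 = -17/4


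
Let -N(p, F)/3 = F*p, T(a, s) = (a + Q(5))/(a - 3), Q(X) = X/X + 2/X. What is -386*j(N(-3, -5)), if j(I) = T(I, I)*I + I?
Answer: 132591/4 ≈ 33148.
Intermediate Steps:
Q(X) = 1 + 2/X
T(a, s) = (7/5 + a)/(-3 + a) (T(a, s) = (a + (2 + 5)/5)/(a - 3) = (a + (⅕)*7)/(-3 + a) = (a + 7/5)/(-3 + a) = (7/5 + a)/(-3 + a))
N(p, F) = -3*F*p
j(I) = I + I*(7/5 + I)/(-3 + I) (j(I) = ((7/5 + I)/(-3 + I))*I + I = I*(7/5 + I)/(-3 + I) + I = I + I*(7/5 + I)/(-3 + I))
-386*j(N(-3, -5)) = -772*(-3*(-5)*(-3))*(-4 + 5*(-3*(-5)*(-3)))/(5*(-3 - 3*(-5)*(-3))) = -772*(-45)*(-4 + 5*(-45))/(5*(-3 - 45)) = -772*(-45)*(-4 - 225)/(5*(-48)) = -772*(-45)*(-1)*(-229)/(5*48) = -386*(-687/8) = 132591/4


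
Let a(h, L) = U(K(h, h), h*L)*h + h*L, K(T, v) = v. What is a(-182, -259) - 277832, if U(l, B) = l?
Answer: -197570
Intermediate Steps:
a(h, L) = h² + L*h (a(h, L) = h*h + h*L = h² + L*h)
a(-182, -259) - 277832 = -182*(-259 - 182) - 277832 = -182*(-441) - 277832 = 80262 - 277832 = -197570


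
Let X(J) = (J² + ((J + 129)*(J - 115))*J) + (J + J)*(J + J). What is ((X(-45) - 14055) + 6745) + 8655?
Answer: 616270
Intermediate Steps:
X(J) = 5*J² + J*(-115 + J)*(129 + J) (X(J) = (J² + ((129 + J)*(-115 + J))*J) + (2*J)*(2*J) = (J² + ((-115 + J)*(129 + J))*J) + 4*J² = (J² + J*(-115 + J)*(129 + J)) + 4*J² = 5*J² + J*(-115 + J)*(129 + J))
((X(-45) - 14055) + 6745) + 8655 = ((-45*(-14835 + (-45)² + 19*(-45)) - 14055) + 6745) + 8655 = ((-45*(-14835 + 2025 - 855) - 14055) + 6745) + 8655 = ((-45*(-13665) - 14055) + 6745) + 8655 = ((614925 - 14055) + 6745) + 8655 = (600870 + 6745) + 8655 = 607615 + 8655 = 616270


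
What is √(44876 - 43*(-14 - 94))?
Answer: 4*√3095 ≈ 222.53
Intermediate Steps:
√(44876 - 43*(-14 - 94)) = √(44876 - 43*(-108)) = √(44876 + 4644) = √49520 = 4*√3095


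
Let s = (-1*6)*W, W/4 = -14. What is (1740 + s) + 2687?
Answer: 4763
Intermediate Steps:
W = -56 (W = 4*(-14) = -56)
s = 336 (s = -1*6*(-56) = -6*(-56) = 336)
(1740 + s) + 2687 = (1740 + 336) + 2687 = 2076 + 2687 = 4763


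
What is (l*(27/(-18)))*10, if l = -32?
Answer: 480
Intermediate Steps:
(l*(27/(-18)))*10 = -864/(-18)*10 = -864*(-1)/18*10 = -32*(-3/2)*10 = 48*10 = 480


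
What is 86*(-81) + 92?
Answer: -6874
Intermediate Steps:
86*(-81) + 92 = -6966 + 92 = -6874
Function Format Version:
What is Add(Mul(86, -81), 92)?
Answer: -6874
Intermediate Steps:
Add(Mul(86, -81), 92) = Add(-6966, 92) = -6874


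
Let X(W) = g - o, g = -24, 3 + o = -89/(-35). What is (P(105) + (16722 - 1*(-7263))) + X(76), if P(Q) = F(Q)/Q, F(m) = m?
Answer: 838686/35 ≈ 23962.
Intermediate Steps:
o = -16/35 (o = -3 - 89/(-35) = -3 - 89*(-1/35) = -3 + 89/35 = -16/35 ≈ -0.45714)
X(W) = -824/35 (X(W) = -24 - 1*(-16/35) = -24 + 16/35 = -824/35)
P(Q) = 1 (P(Q) = Q/Q = 1)
(P(105) + (16722 - 1*(-7263))) + X(76) = (1 + (16722 - 1*(-7263))) - 824/35 = (1 + (16722 + 7263)) - 824/35 = (1 + 23985) - 824/35 = 23986 - 824/35 = 838686/35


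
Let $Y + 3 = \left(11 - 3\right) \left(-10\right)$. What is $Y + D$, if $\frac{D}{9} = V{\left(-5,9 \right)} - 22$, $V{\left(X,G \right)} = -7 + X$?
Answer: $-389$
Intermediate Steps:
$D = -306$ ($D = 9 \left(\left(-7 - 5\right) - 22\right) = 9 \left(-12 - 22\right) = 9 \left(-34\right) = -306$)
$Y = -83$ ($Y = -3 + \left(11 - 3\right) \left(-10\right) = -3 + 8 \left(-10\right) = -3 - 80 = -83$)
$Y + D = -83 - 306 = -389$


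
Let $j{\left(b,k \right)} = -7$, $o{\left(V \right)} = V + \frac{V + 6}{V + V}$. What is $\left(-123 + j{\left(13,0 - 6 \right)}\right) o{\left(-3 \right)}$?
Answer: $455$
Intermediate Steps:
$o{\left(V \right)} = V + \frac{6 + V}{2 V}$
$\left(-123 + j{\left(13,0 - 6 \right)}\right) o{\left(-3 \right)} = \left(-123 - 7\right) \left(\frac{1}{2} - 3 + \frac{3}{-3}\right) = - 130 \left(\frac{1}{2} - 3 + 3 \left(- \frac{1}{3}\right)\right) = - 130 \left(\frac{1}{2} - 3 - 1\right) = \left(-130\right) \left(- \frac{7}{2}\right) = 455$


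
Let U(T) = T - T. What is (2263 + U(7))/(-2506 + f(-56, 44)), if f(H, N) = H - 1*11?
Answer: -73/83 ≈ -0.87952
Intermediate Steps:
U(T) = 0
f(H, N) = -11 + H (f(H, N) = H - 11 = -11 + H)
(2263 + U(7))/(-2506 + f(-56, 44)) = (2263 + 0)/(-2506 + (-11 - 56)) = 2263/(-2506 - 67) = 2263/(-2573) = 2263*(-1/2573) = -73/83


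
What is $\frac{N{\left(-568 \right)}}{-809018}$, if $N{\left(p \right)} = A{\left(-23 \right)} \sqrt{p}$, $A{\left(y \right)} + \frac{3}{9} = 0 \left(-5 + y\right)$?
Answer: $\frac{i \sqrt{142}}{1213527} \approx 9.8196 \cdot 10^{-6} i$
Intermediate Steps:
$A{\left(y \right)} = - \frac{1}{3}$ ($A{\left(y \right)} = - \frac{1}{3} + 0 \left(-5 + y\right) = - \frac{1}{3} + 0 = - \frac{1}{3}$)
$N{\left(p \right)} = - \frac{\sqrt{p}}{3}$
$\frac{N{\left(-568 \right)}}{-809018} = \frac{\left(- \frac{1}{3}\right) \sqrt{-568}}{-809018} = - \frac{2 i \sqrt{142}}{3} \left(- \frac{1}{809018}\right) = \frac{i \sqrt{142}}{1213527}$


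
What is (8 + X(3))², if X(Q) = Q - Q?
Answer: 64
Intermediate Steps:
X(Q) = 0
(8 + X(3))² = (8 + 0)² = 8² = 64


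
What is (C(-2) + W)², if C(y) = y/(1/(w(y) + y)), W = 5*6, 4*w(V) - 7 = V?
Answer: 3969/4 ≈ 992.25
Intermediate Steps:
w(V) = 7/4 + V/4
W = 30
C(y) = y*(7/4 + 5*y/4) (C(y) = y/(1/((7/4 + y/4) + y)) = y/(1/(7/4 + 5*y/4)) = y*(7/4 + 5*y/4))
(C(-2) + W)² = ((¼)*(-2)*(7 + 5*(-2)) + 30)² = ((¼)*(-2)*(7 - 10) + 30)² = ((¼)*(-2)*(-3) + 30)² = (3/2 + 30)² = (63/2)² = 3969/4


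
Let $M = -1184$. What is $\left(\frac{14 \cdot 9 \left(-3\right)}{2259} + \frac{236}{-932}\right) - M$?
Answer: $\frac{69219277}{58483} \approx 1183.6$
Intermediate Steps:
$\left(\frac{14 \cdot 9 \left(-3\right)}{2259} + \frac{236}{-932}\right) - M = \left(\frac{14 \cdot 9 \left(-3\right)}{2259} + \frac{236}{-932}\right) - -1184 = \left(126 \left(-3\right) \frac{1}{2259} + 236 \left(- \frac{1}{932}\right)\right) + 1184 = \left(\left(-378\right) \frac{1}{2259} - \frac{59}{233}\right) + 1184 = \left(- \frac{42}{251} - \frac{59}{233}\right) + 1184 = - \frac{24595}{58483} + 1184 = \frac{69219277}{58483}$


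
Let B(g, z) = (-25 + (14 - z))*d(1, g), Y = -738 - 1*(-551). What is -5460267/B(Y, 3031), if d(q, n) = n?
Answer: -1820089/189618 ≈ -9.5987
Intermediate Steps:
Y = -187 (Y = -738 + 551 = -187)
B(g, z) = g*(-11 - z) (B(g, z) = (-25 + (14 - z))*g = (-11 - z)*g = g*(-11 - z))
-5460267/B(Y, 3031) = -5460267*1/(187*(11 + 3031)) = -5460267/((-1*(-187)*3042)) = -5460267/568854 = -5460267*1/568854 = -1820089/189618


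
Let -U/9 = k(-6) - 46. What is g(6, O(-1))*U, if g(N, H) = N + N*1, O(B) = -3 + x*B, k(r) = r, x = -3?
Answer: 5616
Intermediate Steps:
O(B) = -3 - 3*B
g(N, H) = 2*N (g(N, H) = N + N = 2*N)
U = 468 (U = -9*(-6 - 46) = -9*(-52) = 468)
g(6, O(-1))*U = (2*6)*468 = 12*468 = 5616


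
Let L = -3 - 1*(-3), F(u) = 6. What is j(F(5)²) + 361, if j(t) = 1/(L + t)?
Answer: 12997/36 ≈ 361.03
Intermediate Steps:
L = 0 (L = -3 + 3 = 0)
j(t) = 1/t (j(t) = 1/(0 + t) = 1/t)
j(F(5)²) + 361 = 1/(6²) + 361 = 1/36 + 361 = 12997/36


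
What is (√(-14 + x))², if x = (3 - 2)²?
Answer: -13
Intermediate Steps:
x = 1 (x = 1² = 1)
(√(-14 + x))² = (√(-14 + 1))² = (√(-13))² = (I*√13)² = -13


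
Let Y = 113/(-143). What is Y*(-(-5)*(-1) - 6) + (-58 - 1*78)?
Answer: -1655/13 ≈ -127.31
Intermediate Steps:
Y = -113/143 (Y = 113*(-1/143) = -113/143 ≈ -0.79021)
Y*(-(-5)*(-1) - 6) + (-58 - 1*78) = -113*(-(-5)*(-1) - 6)/143 + (-58 - 1*78) = -113*(-1*5 - 6)/143 + (-58 - 78) = -113*(-5 - 6)/143 - 136 = -113/143*(-11) - 136 = 113/13 - 136 = -1655/13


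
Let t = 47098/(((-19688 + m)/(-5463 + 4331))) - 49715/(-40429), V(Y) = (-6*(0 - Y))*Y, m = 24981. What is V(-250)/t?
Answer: -80246511375000/2155206406049 ≈ -37.234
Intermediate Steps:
V(Y) = 6*Y² (V(Y) = (-(-6)*Y)*Y = (6*Y)*Y = 6*Y²)
t = -2155206406049/213990697 (t = 47098/(((-19688 + 24981)/(-5463 + 4331))) - 49715/(-40429) = 47098/((5293/(-1132))) - 49715*(-1/40429) = 47098/((5293*(-1/1132))) + 49715/40429 = 47098/(-5293/1132) + 49715/40429 = 47098*(-1132/5293) + 49715/40429 = -53314936/5293 + 49715/40429 = -2155206406049/213990697 ≈ -10072.)
V(-250)/t = (6*(-250)²)/(-2155206406049/213990697) = (6*62500)*(-213990697/2155206406049) = 375000*(-213990697/2155206406049) = -80246511375000/2155206406049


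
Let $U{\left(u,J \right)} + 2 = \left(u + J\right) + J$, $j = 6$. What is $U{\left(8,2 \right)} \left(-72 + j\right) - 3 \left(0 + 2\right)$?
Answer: $-666$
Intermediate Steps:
$U{\left(u,J \right)} = -2 + u + 2 J$ ($U{\left(u,J \right)} = -2 + \left(\left(u + J\right) + J\right) = -2 + \left(\left(J + u\right) + J\right) = -2 + \left(u + 2 J\right) = -2 + u + 2 J$)
$U{\left(8,2 \right)} \left(-72 + j\right) - 3 \left(0 + 2\right) = \left(-2 + 8 + 2 \cdot 2\right) \left(-72 + 6\right) - 3 \left(0 + 2\right) = \left(-2 + 8 + 4\right) \left(-66\right) - 6 = 10 \left(-66\right) - 6 = -660 - 6 = -666$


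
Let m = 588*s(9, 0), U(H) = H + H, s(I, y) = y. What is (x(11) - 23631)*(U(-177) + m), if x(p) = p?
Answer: 8361480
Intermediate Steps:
U(H) = 2*H
m = 0 (m = 588*0 = 0)
(x(11) - 23631)*(U(-177) + m) = (11 - 23631)*(2*(-177) + 0) = -23620*(-354 + 0) = -23620*(-354) = 8361480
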